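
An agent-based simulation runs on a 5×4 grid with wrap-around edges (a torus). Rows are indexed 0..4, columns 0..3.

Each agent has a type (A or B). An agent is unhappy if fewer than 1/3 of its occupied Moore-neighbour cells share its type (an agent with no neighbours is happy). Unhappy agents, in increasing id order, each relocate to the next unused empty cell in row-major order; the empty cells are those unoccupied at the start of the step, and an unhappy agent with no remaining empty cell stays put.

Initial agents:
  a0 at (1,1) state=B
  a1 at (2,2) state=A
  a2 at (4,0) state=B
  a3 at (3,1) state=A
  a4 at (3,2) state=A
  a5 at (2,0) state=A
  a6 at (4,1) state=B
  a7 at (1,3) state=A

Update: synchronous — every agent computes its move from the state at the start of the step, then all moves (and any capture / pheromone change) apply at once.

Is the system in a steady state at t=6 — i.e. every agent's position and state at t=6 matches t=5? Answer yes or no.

t=1: a0@(0,0):B a1@(2,2):A a2@(4,0):B a3@(3,1):A a4@(3,2):A a5@(2,0):A a6@(4,1):B a7@(1,3):A
t=2: (unchanged — steady state)

yes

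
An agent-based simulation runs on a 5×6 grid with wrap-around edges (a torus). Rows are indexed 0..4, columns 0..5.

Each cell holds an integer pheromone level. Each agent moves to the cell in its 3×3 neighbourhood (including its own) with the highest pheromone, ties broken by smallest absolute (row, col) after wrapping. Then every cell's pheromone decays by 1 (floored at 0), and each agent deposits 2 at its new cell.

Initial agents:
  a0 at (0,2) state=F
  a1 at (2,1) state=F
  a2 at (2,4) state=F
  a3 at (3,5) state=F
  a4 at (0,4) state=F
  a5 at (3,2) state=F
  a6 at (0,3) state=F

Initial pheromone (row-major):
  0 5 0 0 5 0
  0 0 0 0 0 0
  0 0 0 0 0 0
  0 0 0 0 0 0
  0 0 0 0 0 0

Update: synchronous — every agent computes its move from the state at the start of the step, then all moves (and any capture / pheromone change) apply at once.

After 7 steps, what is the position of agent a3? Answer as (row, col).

(0, 1)

t=1: a0@(0,1) a1@(1,0) a2@(1,3) a3@(2,0) a4@(0,4) a5@(2,1) a6@(0,4) | pheromone: 0 6 0 0 8 0 / 2 0 0 2 0 0 / 2 2 0 0 0 0 / 0 0 0 0 0 0 / 0 0 0 0 0 0
t=2: a0@(0,1) a1@(0,1) a2@(0,4) a3@(1,0) a4@(0,4) a5@(1,0) a6@(0,4) | pheromone: 0 9 0 0 13 0 / 5 0 0 1 0 0 / 1 1 0 0 0 0 / 0 0 0 0 0 0 / 0 0 0 0 0 0
t=3: a0@(0,1) a1@(0,1) a2@(0,4) a3@(0,1) a4@(0,4) a5@(0,1) a6@(0,4) | pheromone: 0 16 0 0 18 0 / 4 0 0 0 0 0 / 0 0 0 0 0 0 / 0 0 0 0 0 0 / 0 0 0 0 0 0
t=4: a0@(0,1) a1@(0,1) a2@(0,4) a3@(0,1) a4@(0,4) a5@(0,1) a6@(0,4) | pheromone: 0 23 0 0 23 0 / 3 0 0 0 0 0 / 0 0 0 0 0 0 / 0 0 0 0 0 0 / 0 0 0 0 0 0
t=5: a0@(0,1) a1@(0,1) a2@(0,4) a3@(0,1) a4@(0,4) a5@(0,1) a6@(0,4) | pheromone: 0 30 0 0 28 0 / 2 0 0 0 0 0 / 0 0 0 0 0 0 / 0 0 0 0 0 0 / 0 0 0 0 0 0
t=6: a0@(0,1) a1@(0,1) a2@(0,4) a3@(0,1) a4@(0,4) a5@(0,1) a6@(0,4) | pheromone: 0 37 0 0 33 0 / 1 0 0 0 0 0 / 0 0 0 0 0 0 / 0 0 0 0 0 0 / 0 0 0 0 0 0
t=7: a0@(0,1) a1@(0,1) a2@(0,4) a3@(0,1) a4@(0,4) a5@(0,1) a6@(0,4) | pheromone: 0 44 0 0 38 0 / 0 0 0 0 0 0 / 0 0 0 0 0 0 / 0 0 0 0 0 0 / 0 0 0 0 0 0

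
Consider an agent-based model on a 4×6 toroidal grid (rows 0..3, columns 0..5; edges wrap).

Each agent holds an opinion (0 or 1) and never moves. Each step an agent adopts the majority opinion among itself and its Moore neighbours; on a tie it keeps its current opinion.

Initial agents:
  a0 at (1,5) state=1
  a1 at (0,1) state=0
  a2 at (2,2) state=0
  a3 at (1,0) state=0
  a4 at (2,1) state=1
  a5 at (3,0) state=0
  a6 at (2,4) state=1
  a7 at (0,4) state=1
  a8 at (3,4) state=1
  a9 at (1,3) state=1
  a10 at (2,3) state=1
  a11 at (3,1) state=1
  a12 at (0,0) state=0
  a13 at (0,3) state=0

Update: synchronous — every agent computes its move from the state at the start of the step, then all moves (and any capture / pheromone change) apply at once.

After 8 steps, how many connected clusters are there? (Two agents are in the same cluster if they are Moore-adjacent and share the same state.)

t=1: a0@(1,5):1 a1@(0,1):0 a2@(2,2):1 a3@(1,0):0 a4@(2,1):0 a5@(3,0):0 a6@(2,4):1 a7@(0,4):1 a8@(3,4):1 a9@(1,3):1 a10@(2,3):1 a11@(3,1):0 a12@(0,0):0 a13@(0,3):1
t=2: (unchanged — steady state)

2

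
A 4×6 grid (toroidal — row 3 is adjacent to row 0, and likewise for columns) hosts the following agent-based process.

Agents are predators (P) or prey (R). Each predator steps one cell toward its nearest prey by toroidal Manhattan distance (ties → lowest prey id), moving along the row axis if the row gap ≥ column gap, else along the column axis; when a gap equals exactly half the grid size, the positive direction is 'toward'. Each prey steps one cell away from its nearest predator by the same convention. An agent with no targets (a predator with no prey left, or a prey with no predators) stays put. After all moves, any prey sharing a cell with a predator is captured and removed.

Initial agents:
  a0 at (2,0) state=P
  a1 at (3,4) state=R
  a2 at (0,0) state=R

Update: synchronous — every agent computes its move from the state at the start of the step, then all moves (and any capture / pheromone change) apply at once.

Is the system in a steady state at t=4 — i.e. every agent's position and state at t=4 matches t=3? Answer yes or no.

t=1: a0@(3,0):P a1@(3,3):R
t=2: a0@(3,1):P a1@(3,2):R
t=3: a0@(3,2):P a1@(3,3):R
t=4: a0@(3,3):P a1@(3,4):R

no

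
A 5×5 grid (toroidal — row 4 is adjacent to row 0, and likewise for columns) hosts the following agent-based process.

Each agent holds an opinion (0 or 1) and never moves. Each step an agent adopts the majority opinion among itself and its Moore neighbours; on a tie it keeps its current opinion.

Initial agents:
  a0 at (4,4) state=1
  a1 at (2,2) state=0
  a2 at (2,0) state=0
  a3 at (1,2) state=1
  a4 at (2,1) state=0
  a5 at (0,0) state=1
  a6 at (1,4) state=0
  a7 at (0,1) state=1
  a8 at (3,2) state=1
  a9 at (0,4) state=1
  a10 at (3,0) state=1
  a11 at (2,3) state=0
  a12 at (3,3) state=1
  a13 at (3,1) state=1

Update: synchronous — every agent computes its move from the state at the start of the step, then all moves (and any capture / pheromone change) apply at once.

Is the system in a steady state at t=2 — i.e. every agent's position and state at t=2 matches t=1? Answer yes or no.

no

t=1: a0@(4,4):1 a1@(2,2):1 a2@(2,0):0 a3@(1,2):0 a4@(2,1):1 a5@(0,0):1 a6@(1,4):0 a7@(0,1):1 a8@(3,2):1 a9@(0,4):1 a10@(3,0):1 a11@(2,3):0 a12@(3,3):1 a13@(3,1):1
t=2: a0@(4,4):1 a1@(2,2):1 a2@(2,0):1 a3@(1,2):1 a4@(2,1):1 a5@(0,0):1 a6@(1,4):0 a7@(0,1):1 a8@(3,2):1 a9@(0,4):1 a10@(3,0):1 a11@(2,3):0 a12@(3,3):1 a13@(3,1):1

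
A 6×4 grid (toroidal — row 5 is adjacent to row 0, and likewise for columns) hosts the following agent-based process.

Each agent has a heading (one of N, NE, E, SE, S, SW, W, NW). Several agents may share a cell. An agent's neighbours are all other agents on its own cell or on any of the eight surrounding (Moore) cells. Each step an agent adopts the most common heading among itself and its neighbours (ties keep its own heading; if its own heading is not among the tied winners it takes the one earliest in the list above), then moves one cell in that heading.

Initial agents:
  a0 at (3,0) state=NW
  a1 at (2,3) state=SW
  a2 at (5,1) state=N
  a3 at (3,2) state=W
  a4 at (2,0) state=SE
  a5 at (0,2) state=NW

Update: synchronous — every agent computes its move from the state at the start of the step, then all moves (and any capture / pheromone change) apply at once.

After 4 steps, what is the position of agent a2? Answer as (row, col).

(1, 1)

t=1: a0@(2,3):NW a1@(3,2):SW a2@(4,1):N a3@(3,1):W a4@(3,1):SE a5@(5,1):NW
t=2: a0@(1,2):NW a1@(4,1):SW a2@(3,1):N a3@(3,0):W a4@(4,2):SE a5@(4,0):NW
t=3: a0@(0,1):NW a1@(5,0):SW a2@(2,1):N a3@(3,3):W a4@(5,3):SE a5@(3,3):NW
t=4: a0@(5,0):NW a1@(0,3):SW a2@(1,1):N a3@(3,2):W a4@(0,0):SE a5@(2,2):NW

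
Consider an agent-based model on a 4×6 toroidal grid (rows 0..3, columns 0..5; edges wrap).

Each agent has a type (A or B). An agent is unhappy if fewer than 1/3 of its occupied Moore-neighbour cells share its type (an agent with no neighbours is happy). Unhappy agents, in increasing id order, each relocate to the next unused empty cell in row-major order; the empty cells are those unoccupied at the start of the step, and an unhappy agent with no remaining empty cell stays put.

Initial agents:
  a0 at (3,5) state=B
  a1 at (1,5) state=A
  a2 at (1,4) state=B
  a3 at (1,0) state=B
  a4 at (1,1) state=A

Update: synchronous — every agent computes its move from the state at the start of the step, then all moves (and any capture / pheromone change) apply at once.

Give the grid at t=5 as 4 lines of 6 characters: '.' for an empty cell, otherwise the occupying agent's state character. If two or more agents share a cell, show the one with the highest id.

BBB..A
A.....
......
......

t=1: a0@(3,5):B a1@(0,0):A a2@(0,1):B a3@(0,2):B a4@(0,3):A
t=2: a0@(0,4):B a1@(0,5):A a2@(0,1):B a3@(0,2):B a4@(1,0):A
t=3: a0@(0,0):B a1@(0,5):A a2@(0,1):B a3@(0,2):B a4@(1,0):A
t=4: (unchanged — steady state)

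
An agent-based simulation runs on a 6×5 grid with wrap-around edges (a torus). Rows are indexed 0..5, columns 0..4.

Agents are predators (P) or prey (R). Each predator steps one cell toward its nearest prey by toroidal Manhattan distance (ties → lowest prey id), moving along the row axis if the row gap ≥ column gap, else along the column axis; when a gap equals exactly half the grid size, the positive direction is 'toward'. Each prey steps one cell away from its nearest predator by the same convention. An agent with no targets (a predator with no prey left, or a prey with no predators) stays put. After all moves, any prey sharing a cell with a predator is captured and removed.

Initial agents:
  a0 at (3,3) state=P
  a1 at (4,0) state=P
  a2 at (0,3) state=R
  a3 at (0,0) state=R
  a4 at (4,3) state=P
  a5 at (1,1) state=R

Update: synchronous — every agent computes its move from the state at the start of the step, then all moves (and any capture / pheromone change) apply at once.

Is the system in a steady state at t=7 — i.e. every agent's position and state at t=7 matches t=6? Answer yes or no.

no

t=1: a0@(4,3):P a1@(5,0):P a2@(1,3):R a3@(1,0):R a4@(5,3):P a5@(0,1):R
t=2: a0@(5,3):P a1@(0,0):P a2@(2,3):R a3@(2,0):R a4@(0,3):P a5@(1,1):R
t=3: a0@(0,3):P a1@(1,0):P a2@(3,3):R a3@(3,0):R a4@(1,3):P a5@(2,1):R
t=4: a0@(1,3):P a1@(2,0):P a2@(4,3):R a3@(4,0):R a4@(2,3):P a5@(3,1):R
t=5: a0@(2,3):P a1@(3,0):P a2@(5,3):R a3@(5,0):R a4@(3,3):P a5@(4,1):R
t=6: a0@(3,3):P a1@(4,0):P a2@(0,3):R a3@(0,0):R a4@(4,3):P a5@(5,1):R
t=7: a0@(4,3):P a1@(5,0):P a2@(1,3):R a3@(1,0):R a4@(5,3):P a5@(0,1):R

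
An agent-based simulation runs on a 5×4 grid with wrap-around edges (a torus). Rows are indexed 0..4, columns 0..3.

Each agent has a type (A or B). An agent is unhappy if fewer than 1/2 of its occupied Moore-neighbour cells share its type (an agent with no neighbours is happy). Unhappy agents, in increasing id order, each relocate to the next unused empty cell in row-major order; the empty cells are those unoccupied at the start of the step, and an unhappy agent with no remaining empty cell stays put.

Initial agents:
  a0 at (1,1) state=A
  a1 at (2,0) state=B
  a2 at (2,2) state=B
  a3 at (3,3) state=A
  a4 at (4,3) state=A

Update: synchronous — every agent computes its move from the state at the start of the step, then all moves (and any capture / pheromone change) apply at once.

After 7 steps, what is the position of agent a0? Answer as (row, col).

t=1: a0@(0,0):A a1@(0,1):B a2@(0,2):B a3@(0,3):A a4@(4,3):A
t=2: a0@(0,0):A a1@(0,1):B a2@(1,0):B a3@(0,3):A a4@(4,3):A
t=3: a0@(0,0):A a1@(0,1):B a2@(0,2):B a3@(0,3):A a4@(4,3):A
t=4: a0@(0,0):A a1@(0,1):B a2@(1,0):B a3@(0,3):A a4@(4,3):A
t=5: a0@(0,0):A a1@(0,1):B a2@(0,2):B a3@(0,3):A a4@(4,3):A
t=6: a0@(0,0):A a1@(0,1):B a2@(1,0):B a3@(0,3):A a4@(4,3):A
t=7: a0@(0,0):A a1@(0,1):B a2@(0,2):B a3@(0,3):A a4@(4,3):A

(0, 0)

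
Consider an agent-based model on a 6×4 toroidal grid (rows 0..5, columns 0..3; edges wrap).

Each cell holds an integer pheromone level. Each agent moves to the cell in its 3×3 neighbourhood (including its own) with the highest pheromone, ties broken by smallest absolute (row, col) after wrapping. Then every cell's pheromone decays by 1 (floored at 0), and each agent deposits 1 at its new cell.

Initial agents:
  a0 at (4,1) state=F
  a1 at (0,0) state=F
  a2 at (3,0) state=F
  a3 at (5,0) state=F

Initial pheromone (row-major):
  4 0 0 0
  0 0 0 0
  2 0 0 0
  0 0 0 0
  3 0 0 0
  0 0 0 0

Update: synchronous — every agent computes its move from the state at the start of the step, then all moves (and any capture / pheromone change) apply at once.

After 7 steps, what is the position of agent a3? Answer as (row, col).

t=1: a0@(4,0) a1@(0,0) a2@(4,0) a3@(0,0) | pheromone: 5 0 0 0 / 0 0 0 0 / 1 0 0 0 / 0 0 0 0 / 4 0 0 0 / 0 0 0 0
t=2: a0@(4,0) a1@(0,0) a2@(4,0) a3@(0,0) | pheromone: 6 0 0 0 / 0 0 0 0 / 0 0 0 0 / 0 0 0 0 / 5 0 0 0 / 0 0 0 0
t=3: a0@(4,0) a1@(0,0) a2@(4,0) a3@(0,0) | pheromone: 7 0 0 0 / 0 0 0 0 / 0 0 0 0 / 0 0 0 0 / 6 0 0 0 / 0 0 0 0
t=4: a0@(4,0) a1@(0,0) a2@(4,0) a3@(0,0) | pheromone: 8 0 0 0 / 0 0 0 0 / 0 0 0 0 / 0 0 0 0 / 7 0 0 0 / 0 0 0 0
t=5: a0@(4,0) a1@(0,0) a2@(4,0) a3@(0,0) | pheromone: 9 0 0 0 / 0 0 0 0 / 0 0 0 0 / 0 0 0 0 / 8 0 0 0 / 0 0 0 0
t=6: a0@(4,0) a1@(0,0) a2@(4,0) a3@(0,0) | pheromone: 10 0 0 0 / 0 0 0 0 / 0 0 0 0 / 0 0 0 0 / 9 0 0 0 / 0 0 0 0
t=7: a0@(4,0) a1@(0,0) a2@(4,0) a3@(0,0) | pheromone: 11 0 0 0 / 0 0 0 0 / 0 0 0 0 / 0 0 0 0 / 10 0 0 0 / 0 0 0 0

(0, 0)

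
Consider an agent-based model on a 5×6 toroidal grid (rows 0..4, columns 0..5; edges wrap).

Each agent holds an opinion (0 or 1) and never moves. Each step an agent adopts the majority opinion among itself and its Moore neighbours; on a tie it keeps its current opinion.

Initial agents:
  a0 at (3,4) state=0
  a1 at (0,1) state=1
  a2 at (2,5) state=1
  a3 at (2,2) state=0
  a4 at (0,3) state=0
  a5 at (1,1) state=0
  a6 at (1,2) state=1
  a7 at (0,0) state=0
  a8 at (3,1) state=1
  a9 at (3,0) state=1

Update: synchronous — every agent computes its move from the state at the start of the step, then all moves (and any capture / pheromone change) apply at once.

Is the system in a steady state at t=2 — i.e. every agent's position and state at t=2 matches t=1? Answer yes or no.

no

t=1: a0@(3,4):0 a1@(0,1):1 a2@(2,5):1 a3@(2,2):0 a4@(0,3):0 a5@(1,1):0 a6@(1,2):0 a7@(0,0):0 a8@(3,1):1 a9@(3,0):1
t=2: a0@(3,4):0 a1@(0,1):0 a2@(2,5):1 a3@(2,2):0 a4@(0,3):0 a5@(1,1):0 a6@(1,2):0 a7@(0,0):0 a8@(3,1):1 a9@(3,0):1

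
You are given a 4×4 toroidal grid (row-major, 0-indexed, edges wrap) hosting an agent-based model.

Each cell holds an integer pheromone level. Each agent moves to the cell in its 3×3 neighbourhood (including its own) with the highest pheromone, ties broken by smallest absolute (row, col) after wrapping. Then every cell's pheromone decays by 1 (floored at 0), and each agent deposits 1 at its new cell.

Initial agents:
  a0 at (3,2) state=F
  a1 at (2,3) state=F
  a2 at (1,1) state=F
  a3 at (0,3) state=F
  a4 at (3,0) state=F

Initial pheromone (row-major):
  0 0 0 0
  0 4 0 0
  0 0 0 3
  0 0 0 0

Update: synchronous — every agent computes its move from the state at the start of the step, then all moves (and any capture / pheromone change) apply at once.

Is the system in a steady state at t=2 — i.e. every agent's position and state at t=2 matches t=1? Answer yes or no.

t=1: a0@(2,3) a1@(2,3) a2@(1,1) a3@(0,0) a4@(2,3) | pheromone: 1 0 0 0 / 0 4 0 0 / 0 0 0 5 / 0 0 0 0
t=2: a0@(2,3) a1@(2,3) a2@(1,1) a3@(1,1) a4@(2,3) | pheromone: 0 0 0 0 / 0 5 0 0 / 0 0 0 7 / 0 0 0 0

no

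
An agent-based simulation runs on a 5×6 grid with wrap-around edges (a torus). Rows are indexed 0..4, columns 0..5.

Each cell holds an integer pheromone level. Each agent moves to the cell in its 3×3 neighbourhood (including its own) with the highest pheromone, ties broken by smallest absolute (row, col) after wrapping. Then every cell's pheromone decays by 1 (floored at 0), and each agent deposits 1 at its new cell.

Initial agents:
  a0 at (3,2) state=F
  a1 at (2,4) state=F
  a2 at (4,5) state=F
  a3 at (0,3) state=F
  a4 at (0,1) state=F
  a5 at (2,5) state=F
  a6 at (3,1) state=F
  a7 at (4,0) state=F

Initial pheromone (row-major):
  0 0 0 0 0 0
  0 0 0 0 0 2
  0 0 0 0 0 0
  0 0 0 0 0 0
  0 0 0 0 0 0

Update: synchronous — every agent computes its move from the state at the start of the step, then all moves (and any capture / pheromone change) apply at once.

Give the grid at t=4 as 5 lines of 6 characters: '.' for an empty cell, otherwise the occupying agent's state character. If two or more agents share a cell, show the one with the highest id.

F.F...
......
......
......
......

t=1: a0@(2,1) a1@(1,5) a2@(0,0) a3@(0,2) a4@(0,0) a5@(1,5) a6@(2,0) a7@(0,0) | pheromone: 3 0 1 0 0 0 / 0 0 0 0 0 3 / 1 1 0 0 0 0 / 0 0 0 0 0 0 / 0 0 0 0 0 0
t=2: a0@(2,0) a1@(0,0) a2@(0,0) a3@(0,2) a4@(0,0) a5@(0,0) a6@(1,5) a7@(0,0) | pheromone: 7 0 1 0 0 0 / 0 0 0 0 0 3 / 1 0 0 0 0 0 / 0 0 0 0 0 0 / 0 0 0 0 0 0
t=3: a0@(1,5) a1@(0,0) a2@(0,0) a3@(0,2) a4@(0,0) a5@(0,0) a6@(0,0) a7@(0,0) | pheromone: 12 0 1 0 0 0 / 0 0 0 0 0 3 / 0 0 0 0 0 0 / 0 0 0 0 0 0 / 0 0 0 0 0 0
t=4: a0@(0,0) a1@(0,0) a2@(0,0) a3@(0,2) a4@(0,0) a5@(0,0) a6@(0,0) a7@(0,0) | pheromone: 18 0 1 0 0 0 / 0 0 0 0 0 2 / 0 0 0 0 0 0 / 0 0 0 0 0 0 / 0 0 0 0 0 0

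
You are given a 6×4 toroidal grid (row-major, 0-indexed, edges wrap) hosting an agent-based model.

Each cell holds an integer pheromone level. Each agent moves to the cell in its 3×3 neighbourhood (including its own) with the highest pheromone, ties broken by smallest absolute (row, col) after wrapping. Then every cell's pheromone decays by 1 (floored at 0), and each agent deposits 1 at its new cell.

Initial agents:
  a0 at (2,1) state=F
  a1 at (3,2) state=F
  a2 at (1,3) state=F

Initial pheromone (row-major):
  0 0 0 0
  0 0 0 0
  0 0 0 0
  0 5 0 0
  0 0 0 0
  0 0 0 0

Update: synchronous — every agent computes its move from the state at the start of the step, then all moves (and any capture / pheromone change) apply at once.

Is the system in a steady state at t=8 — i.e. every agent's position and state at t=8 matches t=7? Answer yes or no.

yes

t=1: a0@(3,1) a1@(3,1) a2@(0,0) | pheromone: 1 0 0 0 / 0 0 0 0 / 0 0 0 0 / 0 6 0 0 / 0 0 0 0 / 0 0 0 0
t=2: a0@(3,1) a1@(3,1) a2@(0,0) | pheromone: 1 0 0 0 / 0 0 0 0 / 0 0 0 0 / 0 7 0 0 / 0 0 0 0 / 0 0 0 0
t=3: a0@(3,1) a1@(3,1) a2@(0,0) | pheromone: 1 0 0 0 / 0 0 0 0 / 0 0 0 0 / 0 8 0 0 / 0 0 0 0 / 0 0 0 0
t=4: a0@(3,1) a1@(3,1) a2@(0,0) | pheromone: 1 0 0 0 / 0 0 0 0 / 0 0 0 0 / 0 9 0 0 / 0 0 0 0 / 0 0 0 0
t=5: a0@(3,1) a1@(3,1) a2@(0,0) | pheromone: 1 0 0 0 / 0 0 0 0 / 0 0 0 0 / 0 10 0 0 / 0 0 0 0 / 0 0 0 0
t=6: a0@(3,1) a1@(3,1) a2@(0,0) | pheromone: 1 0 0 0 / 0 0 0 0 / 0 0 0 0 / 0 11 0 0 / 0 0 0 0 / 0 0 0 0
t=7: a0@(3,1) a1@(3,1) a2@(0,0) | pheromone: 1 0 0 0 / 0 0 0 0 / 0 0 0 0 / 0 12 0 0 / 0 0 0 0 / 0 0 0 0
t=8: a0@(3,1) a1@(3,1) a2@(0,0) | pheromone: 1 0 0 0 / 0 0 0 0 / 0 0 0 0 / 0 13 0 0 / 0 0 0 0 / 0 0 0 0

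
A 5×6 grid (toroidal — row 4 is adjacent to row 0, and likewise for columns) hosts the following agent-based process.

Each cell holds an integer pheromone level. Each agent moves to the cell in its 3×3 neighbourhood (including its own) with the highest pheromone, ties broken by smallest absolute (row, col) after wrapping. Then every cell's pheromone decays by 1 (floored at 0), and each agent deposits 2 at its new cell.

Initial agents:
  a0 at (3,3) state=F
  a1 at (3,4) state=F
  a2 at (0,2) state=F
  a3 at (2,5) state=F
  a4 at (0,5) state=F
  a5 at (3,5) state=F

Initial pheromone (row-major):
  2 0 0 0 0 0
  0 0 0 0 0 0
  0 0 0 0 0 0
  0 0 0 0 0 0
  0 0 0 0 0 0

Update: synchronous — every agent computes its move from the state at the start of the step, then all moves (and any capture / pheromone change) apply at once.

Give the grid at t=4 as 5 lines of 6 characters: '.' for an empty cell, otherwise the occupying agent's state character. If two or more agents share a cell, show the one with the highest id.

t=1: a0@(2,2) a1@(2,3) a2@(0,1) a3@(1,0) a4@(0,0) a5@(2,0) | pheromone: 3 2 0 0 0 0 / 2 0 0 0 0 0 / 2 0 2 2 0 0 / 0 0 0 0 0 0 / 0 0 0 0 0 0
t=2: a0@(2,2) a1@(2,2) a2@(0,0) a3@(0,0) a4@(0,0) a5@(1,0) | pheromone: 8 1 0 0 0 0 / 3 0 0 0 0 0 / 1 0 5 1 0 0 / 0 0 0 0 0 0 / 0 0 0 0 0 0
t=3: a0@(2,2) a1@(2,2) a2@(0,0) a3@(0,0) a4@(0,0) a5@(0,0) | pheromone: 15 0 0 0 0 0 / 2 0 0 0 0 0 / 0 0 8 0 0 0 / 0 0 0 0 0 0 / 0 0 0 0 0 0
t=4: a0@(2,2) a1@(2,2) a2@(0,0) a3@(0,0) a4@(0,0) a5@(0,0) | pheromone: 22 0 0 0 0 0 / 1 0 0 0 0 0 / 0 0 11 0 0 0 / 0 0 0 0 0 0 / 0 0 0 0 0 0

F.....
......
..F...
......
......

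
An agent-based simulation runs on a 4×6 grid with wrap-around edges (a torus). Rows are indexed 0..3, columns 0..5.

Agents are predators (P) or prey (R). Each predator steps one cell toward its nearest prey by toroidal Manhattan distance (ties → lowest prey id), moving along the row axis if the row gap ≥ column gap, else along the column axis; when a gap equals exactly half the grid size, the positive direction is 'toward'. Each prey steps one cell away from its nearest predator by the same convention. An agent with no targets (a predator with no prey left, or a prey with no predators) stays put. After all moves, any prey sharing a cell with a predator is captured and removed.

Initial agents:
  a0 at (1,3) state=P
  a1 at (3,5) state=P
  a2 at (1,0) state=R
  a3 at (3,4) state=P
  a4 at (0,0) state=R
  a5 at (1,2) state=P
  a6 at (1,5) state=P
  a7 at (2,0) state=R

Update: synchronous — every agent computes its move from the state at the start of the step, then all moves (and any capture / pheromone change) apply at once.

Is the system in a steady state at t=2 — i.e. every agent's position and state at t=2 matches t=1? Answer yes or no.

t=1: a0@(1,4):P a1@(0,5):P a3@(3,5):P a5@(1,1):P a6@(1,0):P
t=2: (unchanged — steady state)

yes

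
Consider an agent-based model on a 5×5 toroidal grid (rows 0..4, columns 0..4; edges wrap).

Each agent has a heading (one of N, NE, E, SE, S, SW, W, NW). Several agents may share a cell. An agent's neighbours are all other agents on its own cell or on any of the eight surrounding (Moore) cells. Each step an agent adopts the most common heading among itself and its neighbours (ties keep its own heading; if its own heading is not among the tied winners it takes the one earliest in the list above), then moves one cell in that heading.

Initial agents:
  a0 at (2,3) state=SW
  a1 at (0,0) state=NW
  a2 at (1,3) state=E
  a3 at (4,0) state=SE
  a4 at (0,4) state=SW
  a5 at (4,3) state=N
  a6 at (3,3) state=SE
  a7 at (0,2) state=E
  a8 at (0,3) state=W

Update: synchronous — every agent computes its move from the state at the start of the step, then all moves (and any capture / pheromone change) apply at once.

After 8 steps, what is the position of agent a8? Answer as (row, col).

(0, 1)

t=1: a0@(3,2):SW a1@(4,4):NW a2@(1,4):E a3@(0,1):SE a4@(1,3):SW a5@(3,3):N a6@(4,4):SE a7@(0,3):E a8@(0,4):E
t=2: a0@(4,1):SW a1@(4,0):E a2@(1,0):E a3@(1,2):SE a4@(1,4):E a5@(2,3):N a6@(4,0):E a7@(0,4):E a8@(0,0):E
t=3: a0@(4,2):E a1@(4,1):E a2@(1,1):E a3@(2,3):SE a4@(1,0):E a5@(1,3):N a6@(4,1):E a7@(0,0):E a8@(0,1):E
t=4: a0@(4,3):E a1@(4,2):E a2@(1,2):E a3@(3,4):SE a4@(1,1):E a5@(0,3):N a6@(4,2):E a7@(0,1):E a8@(0,2):E
t=5: a0@(4,4):E a1@(4,3):E a2@(1,3):E a3@(4,0):SE a4@(1,2):E a5@(0,4):E a6@(4,3):E a7@(0,2):E a8@(0,3):E
t=6: a0@(4,0):E a1@(4,4):E a2@(1,4):E a3@(4,1):E a4@(1,3):E a5@(0,0):E a6@(4,4):E a7@(0,3):E a8@(0,4):E
t=7: a0@(4,1):E a1@(4,0):E a2@(1,0):E a3@(4,2):E a4@(1,4):E a5@(0,1):E a6@(4,0):E a7@(0,4):E a8@(0,0):E
t=8: a0@(4,2):E a1@(4,1):E a2@(1,1):E a3@(4,3):E a4@(1,0):E a5@(0,2):E a6@(4,1):E a7@(0,0):E a8@(0,1):E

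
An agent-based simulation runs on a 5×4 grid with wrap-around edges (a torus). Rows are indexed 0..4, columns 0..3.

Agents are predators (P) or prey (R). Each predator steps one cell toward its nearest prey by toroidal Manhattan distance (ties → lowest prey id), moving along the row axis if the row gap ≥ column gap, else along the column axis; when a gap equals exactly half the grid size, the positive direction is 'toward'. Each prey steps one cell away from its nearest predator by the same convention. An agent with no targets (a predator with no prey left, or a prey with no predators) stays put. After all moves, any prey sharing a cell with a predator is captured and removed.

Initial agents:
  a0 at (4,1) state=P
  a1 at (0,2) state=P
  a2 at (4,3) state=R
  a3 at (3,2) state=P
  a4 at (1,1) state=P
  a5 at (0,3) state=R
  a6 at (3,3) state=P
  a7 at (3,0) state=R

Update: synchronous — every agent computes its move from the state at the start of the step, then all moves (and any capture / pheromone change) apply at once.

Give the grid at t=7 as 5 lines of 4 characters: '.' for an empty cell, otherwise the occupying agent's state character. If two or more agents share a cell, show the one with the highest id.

t=1: a0@(4,2):P a1@(0,3):P a3@(4,2):P a4@(1,2):P a5@(0,0):R a6@(4,3):P a7@(3,1):R
t=2: a0@(3,2):P a1@(0,0):P a3@(3,2):P a4@(1,3):P a5@(0,1):R a6@(0,3):P a7@(2,1):R
t=3: a0@(2,2):P a1@(0,1):P a3@(2,2):P a4@(1,0):P a5@(0,2):R a6@(0,0):P a7@(1,1):R
t=4: a0@(1,2):P a1@(0,2):P a3@(1,2):P a4@(1,1):P a5@(0,3):R a6@(0,1):P a7@(2,1):R
t=5: a0@(0,2):P a1@(0,3):P a3@(0,2):P a4@(2,1):P a5@(0,0):R a6@(0,2):P a7@(3,1):R
t=6: a0@(0,3):P a1@(0,0):P a3@(0,3):P a4@(3,1):P a5@(0,1):R a6@(0,3):P a7@(4,1):R
t=7: a0@(0,0):P a1@(0,1):P a3@(0,0):P a4@(4,1):P a5@(0,2):R a6@(0,0):P

PPR.
....
....
....
.P..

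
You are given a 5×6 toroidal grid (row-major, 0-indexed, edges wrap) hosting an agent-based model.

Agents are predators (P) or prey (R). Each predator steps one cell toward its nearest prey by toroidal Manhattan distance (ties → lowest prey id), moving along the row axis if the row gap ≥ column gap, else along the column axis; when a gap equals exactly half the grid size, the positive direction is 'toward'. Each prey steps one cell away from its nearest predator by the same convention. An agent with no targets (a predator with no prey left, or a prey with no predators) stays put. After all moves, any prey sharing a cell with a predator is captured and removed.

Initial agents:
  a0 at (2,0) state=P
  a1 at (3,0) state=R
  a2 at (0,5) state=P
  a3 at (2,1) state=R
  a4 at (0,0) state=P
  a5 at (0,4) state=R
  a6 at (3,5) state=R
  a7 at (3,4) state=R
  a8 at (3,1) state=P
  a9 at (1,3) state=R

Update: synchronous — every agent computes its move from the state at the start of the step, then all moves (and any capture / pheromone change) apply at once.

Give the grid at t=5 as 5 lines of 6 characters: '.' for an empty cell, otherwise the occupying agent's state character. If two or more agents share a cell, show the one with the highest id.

P....R
...R..
.R....
......
.RPP..

t=1: a0@(3,0):P a2@(0,4):P a3@(2,2):R a4@(4,0):P a5@(0,3):R a6@(4,5):R a7@(3,3):R a8@(3,0):P a9@(1,2):R
t=2: a0@(4,0):P a2@(0,3):P a3@(2,3):R a4@(4,5):P a5@(0,2):R a6@(4,4):R a7@(3,2):R a8@(4,0):P a9@(1,1):R
t=3: a0@(4,5):P a2@(0,2):P a3@(3,3):R a4@(4,4):P a5@(0,1):R a6@(4,3):R a7@(3,3):R a8@(4,5):P a9@(2,1):R
t=4: a0@(4,4):P a2@(0,1):P a3@(2,3):R a4@(4,3):P a5@(0,0):R a6@(4,2):R a7@(2,3):R a8@(4,4):P a9@(3,1):R
t=5: a0@(4,3):P a2@(0,0):P a3@(1,3):R a4@(4,2):P a5@(0,5):R a6@(4,1):R a7@(1,3):R a8@(4,3):P a9@(2,1):R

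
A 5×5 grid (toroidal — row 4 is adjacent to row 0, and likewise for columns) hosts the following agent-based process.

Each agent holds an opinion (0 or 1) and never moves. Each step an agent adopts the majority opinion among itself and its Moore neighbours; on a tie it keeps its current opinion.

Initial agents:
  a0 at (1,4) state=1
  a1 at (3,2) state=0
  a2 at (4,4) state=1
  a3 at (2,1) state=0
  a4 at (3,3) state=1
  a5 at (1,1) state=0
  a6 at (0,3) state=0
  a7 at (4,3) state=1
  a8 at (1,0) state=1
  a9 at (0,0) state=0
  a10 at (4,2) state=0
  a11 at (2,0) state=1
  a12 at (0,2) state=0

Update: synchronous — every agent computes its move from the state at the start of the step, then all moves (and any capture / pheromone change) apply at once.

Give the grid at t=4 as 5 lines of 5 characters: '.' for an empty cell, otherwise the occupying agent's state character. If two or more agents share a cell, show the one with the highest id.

t=1: a0@(1,4):1 a1@(3,2):0 a2@(4,4):1 a3@(2,1):0 a4@(3,3):1 a5@(1,1):0 a6@(0,3):0 a7@(4,3):0 a8@(1,0):1 a9@(0,0):1 a10@(4,2):0 a11@(2,0):1 a12@(0,2):0
t=2: a0@(1,4):1 a1@(3,2):0 a2@(4,4):1 a3@(2,1):0 a4@(3,3):0 a5@(1,1):0 a6@(0,3):0 a7@(4,3):0 a8@(1,0):1 a9@(0,0):1 a10@(4,2):0 a11@(2,0):1 a12@(0,2):0
t=3: a0@(1,4):1 a1@(3,2):0 a2@(4,4):0 a3@(2,1):0 a4@(3,3):0 a5@(1,1):0 a6@(0,3):0 a7@(4,3):0 a8@(1,0):1 a9@(0,0):1 a10@(4,2):0 a11@(2,0):1 a12@(0,2):0
t=4: (unchanged — steady state)

1.00.
10..1
10...
..00.
..000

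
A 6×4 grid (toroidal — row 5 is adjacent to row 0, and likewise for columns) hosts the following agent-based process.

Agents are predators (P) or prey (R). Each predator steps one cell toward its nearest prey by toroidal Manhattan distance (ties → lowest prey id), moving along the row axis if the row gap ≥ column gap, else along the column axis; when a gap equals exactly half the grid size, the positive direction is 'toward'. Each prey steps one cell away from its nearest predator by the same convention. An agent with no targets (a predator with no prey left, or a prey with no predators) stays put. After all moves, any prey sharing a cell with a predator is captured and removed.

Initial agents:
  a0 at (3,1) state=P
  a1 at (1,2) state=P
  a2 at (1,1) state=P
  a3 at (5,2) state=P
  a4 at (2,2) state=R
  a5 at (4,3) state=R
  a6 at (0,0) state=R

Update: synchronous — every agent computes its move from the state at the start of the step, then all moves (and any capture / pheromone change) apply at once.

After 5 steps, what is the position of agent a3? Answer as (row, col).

t=1: a0@(2,1):P a1@(2,2):P a2@(2,1):P a3@(4,2):P a4@(3,2):R a5@(3,3):R a6@(5,0):R
t=2: a0@(3,1):P a1@(3,2):P a2@(3,1):P a3@(3,2):P a4@(4,2):R a5@(4,3):R a6@(5,3):R
t=3: a0@(4,1):P a1@(4,2):P a2@(4,1):P a3@(4,2):P a4@(5,2):R a5@(5,3):R a6@(0,3):R
t=4: a0@(5,1):P a1@(5,2):P a2@(5,1):P a3@(5,2):P a4@(0,2):R a5@(0,3):R a6@(1,3):R
t=5: a0@(0,1):P a1@(0,2):P a2@(0,1):P a3@(0,2):P a4@(1,2):R a5@(1,3):R a6@(2,3):R

(0, 2)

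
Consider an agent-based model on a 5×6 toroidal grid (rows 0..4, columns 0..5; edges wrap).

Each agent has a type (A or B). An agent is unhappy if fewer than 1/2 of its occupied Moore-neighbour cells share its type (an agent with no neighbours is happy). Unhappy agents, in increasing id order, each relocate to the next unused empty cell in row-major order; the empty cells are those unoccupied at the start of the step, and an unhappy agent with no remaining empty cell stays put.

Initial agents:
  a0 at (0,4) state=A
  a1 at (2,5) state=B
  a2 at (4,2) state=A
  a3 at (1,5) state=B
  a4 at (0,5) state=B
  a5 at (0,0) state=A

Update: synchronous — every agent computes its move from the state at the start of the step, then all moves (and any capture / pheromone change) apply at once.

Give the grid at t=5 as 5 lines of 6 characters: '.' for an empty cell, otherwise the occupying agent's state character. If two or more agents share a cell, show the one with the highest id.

t=1: a0@(0,1):A a1@(2,5):B a2@(4,2):A a3@(1,5):B a4@(0,2):B a5@(0,3):A
t=2: a0@(0,1):A a1@(2,5):B a2@(4,2):A a3@(1,5):B a4@(0,0):B a5@(0,3):A
t=3: (unchanged — steady state)

BA.A..
.....B
.....B
......
..A...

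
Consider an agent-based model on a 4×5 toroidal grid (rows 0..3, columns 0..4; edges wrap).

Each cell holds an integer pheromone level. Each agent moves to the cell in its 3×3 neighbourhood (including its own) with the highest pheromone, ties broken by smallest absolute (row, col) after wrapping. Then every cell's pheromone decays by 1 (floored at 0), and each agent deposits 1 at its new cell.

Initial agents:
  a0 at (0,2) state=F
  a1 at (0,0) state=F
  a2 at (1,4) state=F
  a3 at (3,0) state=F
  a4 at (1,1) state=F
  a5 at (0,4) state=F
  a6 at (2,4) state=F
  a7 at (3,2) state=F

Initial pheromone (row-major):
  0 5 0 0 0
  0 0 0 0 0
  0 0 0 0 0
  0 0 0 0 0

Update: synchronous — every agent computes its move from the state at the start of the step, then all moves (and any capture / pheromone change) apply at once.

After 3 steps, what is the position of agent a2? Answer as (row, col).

t=1: a0@(0,1) a1@(0,1) a2@(0,0) a3@(0,1) a4@(0,1) a5@(0,0) a6@(1,0) a7@(0,1) | pheromone: 2 9 0 0 0 / 1 0 0 0 0 / 0 0 0 0 0 / 0 0 0 0 0
t=2: a0@(0,1) a1@(0,1) a2@(0,1) a3@(0,1) a4@(0,1) a5@(0,1) a6@(0,1) a7@(0,1) | pheromone: 1 16 0 0 0 / 0 0 0 0 0 / 0 0 0 0 0 / 0 0 0 0 0
t=3: a0@(0,1) a1@(0,1) a2@(0,1) a3@(0,1) a4@(0,1) a5@(0,1) a6@(0,1) a7@(0,1) | pheromone: 0 23 0 0 0 / 0 0 0 0 0 / 0 0 0 0 0 / 0 0 0 0 0

(0, 1)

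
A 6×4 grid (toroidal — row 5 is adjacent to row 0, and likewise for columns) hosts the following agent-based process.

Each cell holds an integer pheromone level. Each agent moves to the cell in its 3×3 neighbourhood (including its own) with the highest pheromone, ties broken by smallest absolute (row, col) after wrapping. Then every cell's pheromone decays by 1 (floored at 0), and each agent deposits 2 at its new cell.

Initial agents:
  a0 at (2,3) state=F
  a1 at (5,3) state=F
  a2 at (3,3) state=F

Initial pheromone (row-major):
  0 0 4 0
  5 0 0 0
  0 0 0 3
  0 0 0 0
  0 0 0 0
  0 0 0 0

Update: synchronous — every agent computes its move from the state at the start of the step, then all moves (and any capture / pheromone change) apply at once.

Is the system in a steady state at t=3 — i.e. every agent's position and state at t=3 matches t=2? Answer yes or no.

t=1: a0@(1,0) a1@(0,2) a2@(2,3) | pheromone: 0 0 5 0 / 6 0 0 0 / 0 0 0 4 / 0 0 0 0 / 0 0 0 0 / 0 0 0 0
t=2: a0@(1,0) a1@(0,2) a2@(1,0) | pheromone: 0 0 6 0 / 9 0 0 0 / 0 0 0 3 / 0 0 0 0 / 0 0 0 0 / 0 0 0 0
t=3: a0@(1,0) a1@(0,2) a2@(1,0) | pheromone: 0 0 7 0 / 12 0 0 0 / 0 0 0 2 / 0 0 0 0 / 0 0 0 0 / 0 0 0 0

yes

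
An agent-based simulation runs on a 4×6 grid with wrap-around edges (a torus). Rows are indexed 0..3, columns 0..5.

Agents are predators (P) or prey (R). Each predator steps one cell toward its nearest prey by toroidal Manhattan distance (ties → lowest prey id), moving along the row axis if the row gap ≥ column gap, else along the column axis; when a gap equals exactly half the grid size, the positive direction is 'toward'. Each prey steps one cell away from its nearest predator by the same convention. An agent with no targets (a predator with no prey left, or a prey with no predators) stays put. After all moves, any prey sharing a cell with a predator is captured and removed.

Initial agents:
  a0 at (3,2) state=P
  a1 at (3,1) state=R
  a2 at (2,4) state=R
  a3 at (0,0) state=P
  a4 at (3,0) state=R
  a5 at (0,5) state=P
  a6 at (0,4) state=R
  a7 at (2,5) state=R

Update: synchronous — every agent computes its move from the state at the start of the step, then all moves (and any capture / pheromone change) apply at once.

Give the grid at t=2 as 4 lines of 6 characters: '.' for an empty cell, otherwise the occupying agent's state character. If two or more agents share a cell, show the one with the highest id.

..RP..
R....R
PP...R
......

t=1: a0@(3,1):P a2@(2,5):R a3@(3,0):P a4@(2,0):R a5@(0,4):P a6@(0,3):R a7@(1,5):R
t=2: a0@(2,1):P a2@(1,5):R a3@(2,0):P a4@(1,0):R a5@(0,3):P a6@(0,2):R a7@(2,5):R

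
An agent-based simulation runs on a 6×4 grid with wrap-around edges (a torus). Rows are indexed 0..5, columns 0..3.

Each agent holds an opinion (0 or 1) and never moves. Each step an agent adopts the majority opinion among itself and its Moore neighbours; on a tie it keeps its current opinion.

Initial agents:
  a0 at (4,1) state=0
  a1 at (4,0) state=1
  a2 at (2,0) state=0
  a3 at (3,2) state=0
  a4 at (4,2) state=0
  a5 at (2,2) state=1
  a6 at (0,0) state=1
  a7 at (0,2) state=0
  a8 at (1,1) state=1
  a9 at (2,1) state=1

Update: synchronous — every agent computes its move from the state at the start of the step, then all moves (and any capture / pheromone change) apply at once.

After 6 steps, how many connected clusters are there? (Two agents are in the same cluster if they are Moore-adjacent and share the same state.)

4

t=1: a0@(4,1):0 a1@(4,0):1 a2@(2,0):1 a3@(3,2):0 a4@(4,2):0 a5@(2,2):1 a6@(0,0):1 a7@(0,2):0 a8@(1,1):1 a9@(2,1):1
t=2: (unchanged — steady state)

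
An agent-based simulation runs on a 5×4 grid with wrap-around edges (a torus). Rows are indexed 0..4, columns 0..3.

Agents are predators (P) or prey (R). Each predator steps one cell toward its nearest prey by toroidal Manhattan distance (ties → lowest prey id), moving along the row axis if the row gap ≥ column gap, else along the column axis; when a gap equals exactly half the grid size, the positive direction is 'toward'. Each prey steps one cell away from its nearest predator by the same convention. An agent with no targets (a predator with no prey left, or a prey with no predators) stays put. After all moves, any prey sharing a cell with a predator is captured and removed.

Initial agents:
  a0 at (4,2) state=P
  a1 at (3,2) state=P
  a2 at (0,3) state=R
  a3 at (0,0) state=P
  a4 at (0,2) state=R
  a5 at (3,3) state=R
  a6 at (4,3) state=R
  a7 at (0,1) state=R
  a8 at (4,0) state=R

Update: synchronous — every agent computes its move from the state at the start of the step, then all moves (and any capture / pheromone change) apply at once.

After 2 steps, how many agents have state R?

4

t=1: a0@(0,2):P a1@(3,3):P a3@(0,3):P a4@(1,2):R a5@(3,0):R a6@(4,0):R a8@(3,0):R
t=2: a0@(1,2):P a1@(3,0):P a3@(1,3):P a4@(2,2):R a5@(3,1):R a6@(0,0):R a8@(3,1):R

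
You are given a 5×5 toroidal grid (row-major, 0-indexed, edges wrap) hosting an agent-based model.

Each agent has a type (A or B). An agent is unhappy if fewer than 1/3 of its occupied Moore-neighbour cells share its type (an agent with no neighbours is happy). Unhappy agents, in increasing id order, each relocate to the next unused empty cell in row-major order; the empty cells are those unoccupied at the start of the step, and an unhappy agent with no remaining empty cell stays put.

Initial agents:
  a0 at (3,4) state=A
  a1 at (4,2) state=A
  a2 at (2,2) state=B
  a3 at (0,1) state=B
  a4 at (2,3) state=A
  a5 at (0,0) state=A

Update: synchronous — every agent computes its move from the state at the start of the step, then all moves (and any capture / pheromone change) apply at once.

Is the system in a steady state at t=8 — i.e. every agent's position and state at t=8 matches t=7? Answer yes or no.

t=1: a0@(3,4):A a1@(0,2):A a2@(0,3):B a3@(0,4):B a4@(2,3):A a5@(1,0):A
t=2: a0@(3,4):A a1@(0,0):A a2@(0,3):B a3@(0,4):B a4@(2,3):A a5@(0,1):A
t=3: (unchanged — steady state)

yes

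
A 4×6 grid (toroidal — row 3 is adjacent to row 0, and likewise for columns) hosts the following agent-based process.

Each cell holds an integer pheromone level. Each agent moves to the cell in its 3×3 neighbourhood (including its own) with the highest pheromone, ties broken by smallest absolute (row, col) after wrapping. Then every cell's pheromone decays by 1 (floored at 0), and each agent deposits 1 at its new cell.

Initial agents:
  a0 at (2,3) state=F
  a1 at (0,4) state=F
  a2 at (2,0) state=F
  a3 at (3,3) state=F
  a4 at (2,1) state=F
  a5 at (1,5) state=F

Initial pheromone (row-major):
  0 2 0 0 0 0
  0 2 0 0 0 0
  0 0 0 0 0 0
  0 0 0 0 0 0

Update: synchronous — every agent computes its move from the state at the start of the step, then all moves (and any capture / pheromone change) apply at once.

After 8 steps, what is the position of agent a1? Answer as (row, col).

(1, 1)

t=1: a0@(1,2) a1@(0,3) a2@(1,1) a3@(0,2) a4@(1,1) a5@(0,0) | pheromone: 1 1 1 1 0 0 / 0 3 1 0 0 0 / 0 0 0 0 0 0 / 0 0 0 0 0 0
t=2: a0@(1,1) a1@(0,2) a2@(1,1) a3@(1,1) a4@(1,1) a5@(1,1) | pheromone: 0 0 1 0 0 0 / 0 7 0 0 0 0 / 0 0 0 0 0 0 / 0 0 0 0 0 0
t=3: a0@(1,1) a1@(1,1) a2@(1,1) a3@(1,1) a4@(1,1) a5@(1,1) | pheromone: 0 0 0 0 0 0 / 0 12 0 0 0 0 / 0 0 0 0 0 0 / 0 0 0 0 0 0
t=4: a0@(1,1) a1@(1,1) a2@(1,1) a3@(1,1) a4@(1,1) a5@(1,1) | pheromone: 0 0 0 0 0 0 / 0 17 0 0 0 0 / 0 0 0 0 0 0 / 0 0 0 0 0 0
t=5: a0@(1,1) a1@(1,1) a2@(1,1) a3@(1,1) a4@(1,1) a5@(1,1) | pheromone: 0 0 0 0 0 0 / 0 22 0 0 0 0 / 0 0 0 0 0 0 / 0 0 0 0 0 0
t=6: a0@(1,1) a1@(1,1) a2@(1,1) a3@(1,1) a4@(1,1) a5@(1,1) | pheromone: 0 0 0 0 0 0 / 0 27 0 0 0 0 / 0 0 0 0 0 0 / 0 0 0 0 0 0
t=7: a0@(1,1) a1@(1,1) a2@(1,1) a3@(1,1) a4@(1,1) a5@(1,1) | pheromone: 0 0 0 0 0 0 / 0 32 0 0 0 0 / 0 0 0 0 0 0 / 0 0 0 0 0 0
t=8: a0@(1,1) a1@(1,1) a2@(1,1) a3@(1,1) a4@(1,1) a5@(1,1) | pheromone: 0 0 0 0 0 0 / 0 37 0 0 0 0 / 0 0 0 0 0 0 / 0 0 0 0 0 0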